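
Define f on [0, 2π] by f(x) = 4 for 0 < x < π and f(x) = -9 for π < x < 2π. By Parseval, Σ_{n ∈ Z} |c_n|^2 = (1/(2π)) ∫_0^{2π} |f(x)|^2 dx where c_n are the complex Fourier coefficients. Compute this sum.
Σ |c_n|^2 = 97/2

Parseval equates the L^2 energy of f (normalised by 1/(2π)) with the ℓ^2 sum of its Fourier coefficients: (1/(2π)) ∫_0^{2π} |f|^2 = Σ |c_n|^2.
Compute the left side: (1/(2π)) [∫_0^π 4^2 dx + ∫_π^{2π} (-9)^2 dx] = (1/(2π)) · (16π + 81π) = (16 + 81)/2 = 97/2.
So Σ_{n ∈ Z} |c_n|^2 = 97/2.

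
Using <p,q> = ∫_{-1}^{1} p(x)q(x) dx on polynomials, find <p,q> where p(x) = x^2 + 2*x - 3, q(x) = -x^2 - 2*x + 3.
<p,q> = -256/15

Expand the product: p(x)·q(x) = -x^4 - 4*x^3 + 2*x^2 + 12*x - 9.
∫_{-1}^{1} of each monomial x^k gives [2/(k+1) if k even, 0 if k odd]. Integrating term-by-term (or equivalently evaluating the antiderivative F(x) = -x^5/5 - x^4 + 2*x^3/3 + 6*x^2 - 9*x at the endpoints):
  F(1) − F(−1) = -53/15 − (203/15) = -256/15.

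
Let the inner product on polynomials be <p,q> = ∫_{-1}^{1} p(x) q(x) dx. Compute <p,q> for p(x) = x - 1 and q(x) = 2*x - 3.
<p,q> = 22/3

Expand the product: p(x)·q(x) = 2*x^2 - 5*x + 3.
∫_{-1}^{1} of each monomial x^k gives [2/(k+1) if k even, 0 if k odd]. Integrating term-by-term (or equivalently evaluating the antiderivative F(x) = 2*x^3/3 - 5*x^2/2 + 3*x at the endpoints):
  F(1) − F(−1) = 7/6 − (-37/6) = 22/3.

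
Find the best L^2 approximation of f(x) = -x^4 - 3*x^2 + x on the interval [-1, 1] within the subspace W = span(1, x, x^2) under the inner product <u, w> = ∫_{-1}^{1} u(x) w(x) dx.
g(x) = -27*x^2/7 + x + 3/35

The best approximation g ∈ W is the orthogonal projection of f onto W. Writing g = a_0 + a_1 x + a_2 x^2, the coefficients solve the normal equations G · a = b where
  G_{ij} = <φ_i, φ_j> and b_i = <f, φ_i>, with φ_0 = 1, φ_1 = x, φ_2 = x^2.
G =
  [2, 0, 2/3]
  [0, 2/3, 0]
  [2/3, 0, 2/5],
b = (-12/5, 2/3, -52/35).
Solving gives a_0 = 3/35, a_1 = 1, a_2 = -27/7, so
  g(x) = -27*x^2/7 + x + 3/35.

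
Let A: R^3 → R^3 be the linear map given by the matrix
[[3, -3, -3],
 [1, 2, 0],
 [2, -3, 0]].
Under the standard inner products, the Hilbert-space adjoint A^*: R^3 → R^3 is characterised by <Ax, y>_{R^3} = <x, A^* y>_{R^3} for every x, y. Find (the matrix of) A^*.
A^* = A^T =
[[3, 1, 2],
 [-3, 2, -3],
 [-3, 0, 0]]

For real matrices with standard dot products, the defining identity <Ax, y> = <x, A^* y> gives (Ax)^T y = x^T (A^*) y, i.e. x^T A^T y = x^T (A^*) y. Since this holds for all x, y, we must have A^* = A^T. Therefore
A^* =
[[3, 1, 2],
 [-3, 2, -3],
 [-3, 0, 0]].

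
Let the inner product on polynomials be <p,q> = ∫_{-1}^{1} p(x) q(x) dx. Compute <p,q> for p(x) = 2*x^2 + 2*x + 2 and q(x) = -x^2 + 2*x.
<p,q> = 8/15

Expand the product: p(x)·q(x) = -2*x^4 + 2*x^3 + 2*x^2 + 4*x.
∫_{-1}^{1} of each monomial x^k gives [2/(k+1) if k even, 0 if k odd]. Integrating term-by-term (or equivalently evaluating the antiderivative F(x) = -2*x^5/5 + x^4/2 + 2*x^3/3 + 2*x^2 at the endpoints):
  F(1) − F(−1) = 83/30 − (67/30) = 8/15.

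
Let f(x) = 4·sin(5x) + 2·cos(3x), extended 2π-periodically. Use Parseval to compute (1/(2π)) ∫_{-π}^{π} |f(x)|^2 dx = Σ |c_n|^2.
Σ |c_n|^2 = 10

Expand |f|^2 and use orthogonality of {sin(nx), cos(mx)} on [-π, π]:
  ∫_{-π}^{π} sin(nx)^2 dx = π, ∫ cos(mx)^2 dx = π, and cross terms integrate to 0.
So ∫_{-π}^{π} f(x)^2 dx = 4^2 · π + 2^2 · π = (16 + 4)π.
Divide by 2π: (16 + 4)/2 = 10.
By Parseval, this equals Σ |c_n|^2.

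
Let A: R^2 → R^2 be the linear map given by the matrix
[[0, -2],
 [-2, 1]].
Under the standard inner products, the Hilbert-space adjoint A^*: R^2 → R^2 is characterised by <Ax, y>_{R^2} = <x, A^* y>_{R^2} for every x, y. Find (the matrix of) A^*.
A^* = A^T =
[[0, -2],
 [-2, 1]]

For real matrices with standard dot products, the defining identity <Ax, y> = <x, A^* y> gives (Ax)^T y = x^T (A^*) y, i.e. x^T A^T y = x^T (A^*) y. Since this holds for all x, y, we must have A^* = A^T. Therefore
A^* =
[[0, -2],
 [-2, 1]].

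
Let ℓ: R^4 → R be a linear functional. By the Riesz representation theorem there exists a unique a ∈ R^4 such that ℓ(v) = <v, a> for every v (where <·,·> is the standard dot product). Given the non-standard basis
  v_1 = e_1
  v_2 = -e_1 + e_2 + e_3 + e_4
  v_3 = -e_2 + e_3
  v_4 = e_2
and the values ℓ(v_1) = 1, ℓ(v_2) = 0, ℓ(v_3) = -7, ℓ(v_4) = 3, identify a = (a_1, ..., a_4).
a = (1, 3, -4, 2)

Write a = (a_1, ..., a_4) in the standard basis. For each basis vector v_i, ℓ(v_i) = <v_i, a> is a linear equation in the a_j's. Collect the n equations into a matrix system V a = ℓ, where row i of V is v_i (expressed in the standard basis). Since V is invertible (lower-triangular with 1s on the diagonal, up to permutation), solve by back-substitution:
  V =
[[1, 0, 0, 0],
 [-1, 1, 1, 1],
 [0, -1, 1, 0],
 [0, 1, 0, 0]]
  V a = (1, 0, -7, 3)
Solving gives a = (1, 3, -4, 2).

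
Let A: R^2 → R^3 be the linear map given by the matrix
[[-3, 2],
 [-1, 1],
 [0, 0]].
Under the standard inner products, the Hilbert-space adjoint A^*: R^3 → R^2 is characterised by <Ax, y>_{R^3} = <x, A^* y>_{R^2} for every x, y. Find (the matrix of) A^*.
A^* = A^T =
[[-3, -1, 0],
 [2, 1, 0]]

For real matrices with standard dot products, the defining identity <Ax, y> = <x, A^* y> gives (Ax)^T y = x^T (A^*) y, i.e. x^T A^T y = x^T (A^*) y. Since this holds for all x, y, we must have A^* = A^T. Therefore
A^* =
[[-3, -1, 0],
 [2, 1, 0]].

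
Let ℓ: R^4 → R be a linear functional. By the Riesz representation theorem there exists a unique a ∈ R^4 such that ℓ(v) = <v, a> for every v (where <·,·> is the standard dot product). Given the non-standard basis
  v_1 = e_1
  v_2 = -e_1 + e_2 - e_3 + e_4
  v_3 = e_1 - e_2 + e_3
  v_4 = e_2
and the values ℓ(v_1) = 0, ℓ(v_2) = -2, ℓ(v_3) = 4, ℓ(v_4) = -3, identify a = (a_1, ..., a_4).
a = (0, -3, 1, 2)

Write a = (a_1, ..., a_4) in the standard basis. For each basis vector v_i, ℓ(v_i) = <v_i, a> is a linear equation in the a_j's. Collect the n equations into a matrix system V a = ℓ, where row i of V is v_i (expressed in the standard basis). Since V is invertible (lower-triangular with 1s on the diagonal, up to permutation), solve by back-substitution:
  V =
[[1, 0, 0, 0],
 [-1, 1, -1, 1],
 [1, -1, 1, 0],
 [0, 1, 0, 0]]
  V a = (0, -2, 4, -3)
Solving gives a = (0, -3, 1, 2).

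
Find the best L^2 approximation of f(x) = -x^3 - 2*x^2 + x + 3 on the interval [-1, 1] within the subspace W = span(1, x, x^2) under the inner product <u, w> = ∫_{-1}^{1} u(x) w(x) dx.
g(x) = -2*x^2 + 2*x/5 + 3

The best approximation g ∈ W is the orthogonal projection of f onto W. Writing g = a_0 + a_1 x + a_2 x^2, the coefficients solve the normal equations G · a = b where
  G_{ij} = <φ_i, φ_j> and b_i = <f, φ_i>, with φ_0 = 1, φ_1 = x, φ_2 = x^2.
G =
  [2, 0, 2/3]
  [0, 2/3, 0]
  [2/3, 0, 2/5],
b = (14/3, 4/15, 6/5).
Solving gives a_0 = 3, a_1 = 2/5, a_2 = -2, so
  g(x) = -2*x^2 + 2*x/5 + 3.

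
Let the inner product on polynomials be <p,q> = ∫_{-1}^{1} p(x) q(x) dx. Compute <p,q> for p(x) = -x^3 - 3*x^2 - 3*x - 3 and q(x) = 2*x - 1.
<p,q> = 16/5

Expand the product: p(x)·q(x) = -2*x^4 - 5*x^3 - 3*x^2 - 3*x + 3.
∫_{-1}^{1} of each monomial x^k gives [2/(k+1) if k even, 0 if k odd]. Integrating term-by-term (or equivalently evaluating the antiderivative F(x) = -2*x^5/5 - 5*x^4/4 - x^3 - 3*x^2/2 + 3*x at the endpoints):
  F(1) − F(−1) = -23/20 − (-87/20) = 16/5.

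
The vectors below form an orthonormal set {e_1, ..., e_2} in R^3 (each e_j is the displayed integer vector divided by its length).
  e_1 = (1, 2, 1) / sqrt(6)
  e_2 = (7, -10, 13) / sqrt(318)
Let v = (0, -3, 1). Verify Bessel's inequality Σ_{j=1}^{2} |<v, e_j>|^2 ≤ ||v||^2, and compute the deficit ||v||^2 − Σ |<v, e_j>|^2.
Σ |<v, e_j>|^2 = 529/53; ||v||^2 = 10; deficit = 1/53

Write each e_j = u_j / sqrt(<u_j, u_j>) where u_j is the displayed integer vector. Then <v, e_j> = <v, u_j> / sqrt(<u_j, u_j>), so |<v, e_j>|^2 = <v, u_j>^2 / <u_j, u_j>.
Coefficients: <v, e_1> = -5/sqrt(6), <v, e_2> = 43/sqrt(318).
Square and sum: Σ |<v, e_j>|^2 = 529/53.
Compute ||v||^2 = v·v = 10.
Deficit = 10 − 529/53 = 1/53 ≥ 0, confirming Bessel's inequality. (The deficit equals ||v − Σ <v,e_j> e_j||^2, the squared distance from v to span{e_j}.)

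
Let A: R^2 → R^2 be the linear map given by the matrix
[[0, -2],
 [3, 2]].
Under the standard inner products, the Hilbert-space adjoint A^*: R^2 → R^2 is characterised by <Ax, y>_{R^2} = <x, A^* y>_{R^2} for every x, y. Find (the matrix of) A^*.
A^* = A^T =
[[0, 3],
 [-2, 2]]

For real matrices with standard dot products, the defining identity <Ax, y> = <x, A^* y> gives (Ax)^T y = x^T (A^*) y, i.e. x^T A^T y = x^T (A^*) y. Since this holds for all x, y, we must have A^* = A^T. Therefore
A^* =
[[0, 3],
 [-2, 2]].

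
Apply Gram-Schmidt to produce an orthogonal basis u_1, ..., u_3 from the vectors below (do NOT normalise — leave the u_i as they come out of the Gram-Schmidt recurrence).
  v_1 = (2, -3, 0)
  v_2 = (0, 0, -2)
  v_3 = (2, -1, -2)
Orthogonal basis:
  u_1 = (2, -3, 0)
  u_2 = (0, 0, -2)
  u_3 = (12/13, 8/13, 0)

Apply the Gram-Schmidt recurrence
  u_1 = v_1
  u_i = v_i − Σ_{j<i} ((v_i · u_j) / (u_j · u_j)) · u_j.

Step by step this gives:
  u_1 = (2, -3, 0)
  u_2 = (0, 0, -2)
  u_3 = (12/13, 8/13, 0)

Orthogonality check:
  u_2 · u_1 = 0 (should be 0)
  u_3 · u_1 = 0 (should be 0)
  u_3 · u_2 = 0 (should be 0)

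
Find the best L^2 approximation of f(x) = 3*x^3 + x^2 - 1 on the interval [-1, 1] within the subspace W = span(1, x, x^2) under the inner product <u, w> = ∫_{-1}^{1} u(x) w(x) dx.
g(x) = x^2 + 9*x/5 - 1

The best approximation g ∈ W is the orthogonal projection of f onto W. Writing g = a_0 + a_1 x + a_2 x^2, the coefficients solve the normal equations G · a = b where
  G_{ij} = <φ_i, φ_j> and b_i = <f, φ_i>, with φ_0 = 1, φ_1 = x, φ_2 = x^2.
G =
  [2, 0, 2/3]
  [0, 2/3, 0]
  [2/3, 0, 2/5],
b = (-4/3, 6/5, -4/15).
Solving gives a_0 = -1, a_1 = 9/5, a_2 = 1, so
  g(x) = x^2 + 9*x/5 - 1.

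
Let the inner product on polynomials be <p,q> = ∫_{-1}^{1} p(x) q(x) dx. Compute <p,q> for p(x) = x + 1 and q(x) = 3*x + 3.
<p,q> = 8

Expand the product: p(x)·q(x) = 3*x^2 + 6*x + 3.
∫_{-1}^{1} of each monomial x^k gives [2/(k+1) if k even, 0 if k odd]. Integrating term-by-term (or equivalently evaluating the antiderivative F(x) = x^3 + 3*x^2 + 3*x at the endpoints):
  F(1) − F(−1) = 7 − (-1) = 8.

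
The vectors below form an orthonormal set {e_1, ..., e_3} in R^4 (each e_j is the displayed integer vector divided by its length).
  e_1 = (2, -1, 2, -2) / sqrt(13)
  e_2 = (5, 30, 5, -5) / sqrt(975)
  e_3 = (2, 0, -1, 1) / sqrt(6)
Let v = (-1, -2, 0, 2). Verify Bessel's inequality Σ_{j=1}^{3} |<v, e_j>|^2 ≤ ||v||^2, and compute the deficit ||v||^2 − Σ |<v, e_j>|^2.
Σ |<v, e_j>|^2 = 7; ||v||^2 = 9; deficit = 2

Write each e_j = u_j / sqrt(<u_j, u_j>) where u_j is the displayed integer vector. Then <v, e_j> = <v, u_j> / sqrt(<u_j, u_j>), so |<v, e_j>|^2 = <v, u_j>^2 / <u_j, u_j>.
Coefficients: <v, e_1> = -4/sqrt(13), <v, e_2> = -75/sqrt(975), <v, e_3> = 0/sqrt(6).
Square and sum: Σ |<v, e_j>|^2 = 7.
Compute ||v||^2 = v·v = 9.
Deficit = 9 − 7 = 2 ≥ 0, confirming Bessel's inequality. (The deficit equals ||v − Σ <v,e_j> e_j||^2, the squared distance from v to span{e_j}.)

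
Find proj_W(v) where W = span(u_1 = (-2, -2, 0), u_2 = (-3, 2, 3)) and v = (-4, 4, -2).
proj_W(v) = (-70/43, 70/43, 84/43)

Set up U = [u_1 | ... | u_2] ∈ R^(3×2). The projector onto W = col(U) is P = U (U^T U)^(-1) U^T.
Compute U^T U =
  [8, 2]
  [2, 22],
and U^T v = (0, 14).
Solve U^T U · c = U^T v for the coefficients: c = (-7/43, 28/43). The projection is proj_W(v) = U c.
Check: (v - proj_W(v)) · u_1 = 0  (should be 0).
Check: (v - proj_W(v)) · u_2 = 0  (should be 0).
Result: proj_W(v) = (-70/43, 70/43, 84/43).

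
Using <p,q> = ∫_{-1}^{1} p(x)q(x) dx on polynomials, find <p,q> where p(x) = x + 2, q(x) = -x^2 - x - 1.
<p,q> = -6

Expand the product: p(x)·q(x) = -x^3 - 3*x^2 - 3*x - 2.
∫_{-1}^{1} of each monomial x^k gives [2/(k+1) if k even, 0 if k odd]. Integrating term-by-term (or equivalently evaluating the antiderivative F(x) = -x^4/4 - x^3 - 3*x^2/2 - 2*x at the endpoints):
  F(1) − F(−1) = -19/4 − (5/4) = -6.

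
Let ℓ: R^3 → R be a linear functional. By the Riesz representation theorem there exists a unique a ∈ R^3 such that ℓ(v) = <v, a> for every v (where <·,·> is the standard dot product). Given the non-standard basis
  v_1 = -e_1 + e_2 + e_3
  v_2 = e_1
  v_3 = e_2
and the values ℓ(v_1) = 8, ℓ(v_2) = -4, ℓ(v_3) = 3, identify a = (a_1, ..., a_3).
a = (-4, 3, 1)

Write a = (a_1, ..., a_3) in the standard basis. For each basis vector v_i, ℓ(v_i) = <v_i, a> is a linear equation in the a_j's. Collect the n equations into a matrix system V a = ℓ, where row i of V is v_i (expressed in the standard basis). Since V is invertible (lower-triangular with 1s on the diagonal, up to permutation), solve by back-substitution:
  V =
[[-1, 1, 1],
 [1, 0, 0],
 [0, 1, 0]]
  V a = (8, -4, 3)
Solving gives a = (-4, 3, 1).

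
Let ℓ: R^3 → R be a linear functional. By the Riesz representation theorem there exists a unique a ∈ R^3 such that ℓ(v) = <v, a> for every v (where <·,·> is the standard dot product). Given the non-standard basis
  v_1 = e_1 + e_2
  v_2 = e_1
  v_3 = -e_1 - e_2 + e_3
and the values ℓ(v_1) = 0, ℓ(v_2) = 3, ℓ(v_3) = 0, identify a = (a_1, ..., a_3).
a = (3, -3, 0)

Write a = (a_1, ..., a_3) in the standard basis. For each basis vector v_i, ℓ(v_i) = <v_i, a> is a linear equation in the a_j's. Collect the n equations into a matrix system V a = ℓ, where row i of V is v_i (expressed in the standard basis). Since V is invertible (lower-triangular with 1s on the diagonal, up to permutation), solve by back-substitution:
  V =
[[1, 1, 0],
 [1, 0, 0],
 [-1, -1, 1]]
  V a = (0, 3, 0)
Solving gives a = (3, -3, 0).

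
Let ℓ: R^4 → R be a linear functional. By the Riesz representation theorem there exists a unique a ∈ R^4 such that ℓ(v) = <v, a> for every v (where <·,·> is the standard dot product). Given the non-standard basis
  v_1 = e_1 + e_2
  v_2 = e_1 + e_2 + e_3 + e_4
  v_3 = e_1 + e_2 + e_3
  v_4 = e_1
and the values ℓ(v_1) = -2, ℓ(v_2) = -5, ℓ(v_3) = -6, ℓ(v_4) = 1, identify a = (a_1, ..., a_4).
a = (1, -3, -4, 1)

Write a = (a_1, ..., a_4) in the standard basis. For each basis vector v_i, ℓ(v_i) = <v_i, a> is a linear equation in the a_j's. Collect the n equations into a matrix system V a = ℓ, where row i of V is v_i (expressed in the standard basis). Since V is invertible (lower-triangular with 1s on the diagonal, up to permutation), solve by back-substitution:
  V =
[[1, 1, 0, 0],
 [1, 1, 1, 1],
 [1, 1, 1, 0],
 [1, 0, 0, 0]]
  V a = (-2, -5, -6, 1)
Solving gives a = (1, -3, -4, 1).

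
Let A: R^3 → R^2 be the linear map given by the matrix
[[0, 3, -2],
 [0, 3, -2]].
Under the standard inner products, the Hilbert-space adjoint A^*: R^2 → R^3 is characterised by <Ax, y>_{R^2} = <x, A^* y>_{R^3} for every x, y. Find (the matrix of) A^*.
A^* = A^T =
[[0, 0],
 [3, 3],
 [-2, -2]]

For real matrices with standard dot products, the defining identity <Ax, y> = <x, A^* y> gives (Ax)^T y = x^T (A^*) y, i.e. x^T A^T y = x^T (A^*) y. Since this holds for all x, y, we must have A^* = A^T. Therefore
A^* =
[[0, 0],
 [3, 3],
 [-2, -2]].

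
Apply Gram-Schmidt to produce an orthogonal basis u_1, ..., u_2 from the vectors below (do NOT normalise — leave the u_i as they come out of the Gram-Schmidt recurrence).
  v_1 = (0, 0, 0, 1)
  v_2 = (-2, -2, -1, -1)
Orthogonal basis:
  u_1 = (0, 0, 0, 1)
  u_2 = (-2, -2, -1, 0)

Apply the Gram-Schmidt recurrence
  u_1 = v_1
  u_i = v_i − Σ_{j<i} ((v_i · u_j) / (u_j · u_j)) · u_j.

Step by step this gives:
  u_1 = (0, 0, 0, 1)
  u_2 = (-2, -2, -1, 0)

Orthogonality check:
  u_2 · u_1 = 0 (should be 0)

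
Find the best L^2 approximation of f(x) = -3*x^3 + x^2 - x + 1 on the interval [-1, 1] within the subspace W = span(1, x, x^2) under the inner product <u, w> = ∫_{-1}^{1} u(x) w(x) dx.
g(x) = x^2 - 14*x/5 + 1

The best approximation g ∈ W is the orthogonal projection of f onto W. Writing g = a_0 + a_1 x + a_2 x^2, the coefficients solve the normal equations G · a = b where
  G_{ij} = <φ_i, φ_j> and b_i = <f, φ_i>, with φ_0 = 1, φ_1 = x, φ_2 = x^2.
G =
  [2, 0, 2/3]
  [0, 2/3, 0]
  [2/3, 0, 2/5],
b = (8/3, -28/15, 16/15).
Solving gives a_0 = 1, a_1 = -14/5, a_2 = 1, so
  g(x) = x^2 - 14*x/5 + 1.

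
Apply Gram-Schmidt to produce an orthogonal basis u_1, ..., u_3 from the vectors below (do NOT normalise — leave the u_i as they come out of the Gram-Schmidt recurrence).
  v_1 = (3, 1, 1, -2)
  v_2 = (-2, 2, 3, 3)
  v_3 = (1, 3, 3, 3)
Orthogonal basis:
  u_1 = (3, 1, 1, -2)
  u_2 = (-3/5, 37/15, 52/15, 31/15)
  u_3 = (347/341, 89/341, -262/341, 14/11)

Apply the Gram-Schmidt recurrence
  u_1 = v_1
  u_i = v_i − Σ_{j<i} ((v_i · u_j) / (u_j · u_j)) · u_j.

Step by step this gives:
  u_1 = (3, 1, 1, -2)
  u_2 = (-3/5, 37/15, 52/15, 31/15)
  u_3 = (347/341, 89/341, -262/341, 14/11)

Orthogonality check:
  u_2 · u_1 = 0 (should be 0)
  u_3 · u_1 = 0 (should be 0)
  u_3 · u_2 = 0 (should be 0)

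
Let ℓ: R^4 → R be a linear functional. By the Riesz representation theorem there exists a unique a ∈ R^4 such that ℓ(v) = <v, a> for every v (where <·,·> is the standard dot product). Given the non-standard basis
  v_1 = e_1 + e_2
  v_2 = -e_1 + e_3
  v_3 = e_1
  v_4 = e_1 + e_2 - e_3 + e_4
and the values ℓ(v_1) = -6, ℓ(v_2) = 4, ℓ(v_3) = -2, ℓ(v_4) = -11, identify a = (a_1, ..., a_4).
a = (-2, -4, 2, -3)

Write a = (a_1, ..., a_4) in the standard basis. For each basis vector v_i, ℓ(v_i) = <v_i, a> is a linear equation in the a_j's. Collect the n equations into a matrix system V a = ℓ, where row i of V is v_i (expressed in the standard basis). Since V is invertible (lower-triangular with 1s on the diagonal, up to permutation), solve by back-substitution:
  V =
[[1, 1, 0, 0],
 [-1, 0, 1, 0],
 [1, 0, 0, 0],
 [1, 1, -1, 1]]
  V a = (-6, 4, -2, -11)
Solving gives a = (-2, -4, 2, -3).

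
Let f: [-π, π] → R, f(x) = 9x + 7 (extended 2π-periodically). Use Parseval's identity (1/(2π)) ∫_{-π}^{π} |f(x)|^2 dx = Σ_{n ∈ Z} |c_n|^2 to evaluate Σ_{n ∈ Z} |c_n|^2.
Σ |c_n|^2 = 27π^2 + 49

Expand and integrate term by term over [-π, π]:
  ∫ (9x)^2 dx = 81·(2π^3/3); ∫ 2·9·(7)·x dx = 0 (odd integrand); ∫ 7^2 dx = 49·2π.
So (1/(2π)) ∫_{-π}^{π} (9x + 7)^2 dx = 81π^2/3 + 49 = 27π^2 + 49.
Parseval ⇒ Σ |c_n|^2 = 27π^2 + 49.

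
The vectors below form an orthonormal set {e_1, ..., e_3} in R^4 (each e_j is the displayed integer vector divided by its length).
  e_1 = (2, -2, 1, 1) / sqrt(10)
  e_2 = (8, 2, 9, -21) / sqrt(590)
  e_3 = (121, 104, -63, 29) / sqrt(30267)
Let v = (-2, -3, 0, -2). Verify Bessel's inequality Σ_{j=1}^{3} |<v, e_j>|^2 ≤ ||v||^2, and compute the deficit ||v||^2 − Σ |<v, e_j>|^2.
Σ |<v, e_j>|^2 = 248/19; ||v||^2 = 17; deficit = 75/19

Write each e_j = u_j / sqrt(<u_j, u_j>) where u_j is the displayed integer vector. Then <v, e_j> = <v, u_j> / sqrt(<u_j, u_j>), so |<v, e_j>|^2 = <v, u_j>^2 / <u_j, u_j>.
Coefficients: <v, e_1> = 0/sqrt(10), <v, e_2> = 20/sqrt(590), <v, e_3> = -612/sqrt(30267).
Square and sum: Σ |<v, e_j>|^2 = 248/19.
Compute ||v||^2 = v·v = 17.
Deficit = 17 − 248/19 = 75/19 ≥ 0, confirming Bessel's inequality. (The deficit equals ||v − Σ <v,e_j> e_j||^2, the squared distance from v to span{e_j}.)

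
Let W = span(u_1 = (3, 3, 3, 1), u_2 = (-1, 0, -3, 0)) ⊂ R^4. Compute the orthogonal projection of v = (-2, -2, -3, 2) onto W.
proj_W(v) = (-127/68, -87/68, -207/68, -29/68)

Set up U = [u_1 | ... | u_2] ∈ R^(4×2). The projector onto W = col(U) is P = U (U^T U)^(-1) U^T.
Compute U^T U =
  [28, -12]
  [-12, 10],
and U^T v = (-19, 11).
Solve U^T U · c = U^T v for the coefficients: c = (-29/68, 10/17). The projection is proj_W(v) = U c.
Check: (v - proj_W(v)) · u_1 = 0  (should be 0).
Check: (v - proj_W(v)) · u_2 = 0  (should be 0).
Result: proj_W(v) = (-127/68, -87/68, -207/68, -29/68).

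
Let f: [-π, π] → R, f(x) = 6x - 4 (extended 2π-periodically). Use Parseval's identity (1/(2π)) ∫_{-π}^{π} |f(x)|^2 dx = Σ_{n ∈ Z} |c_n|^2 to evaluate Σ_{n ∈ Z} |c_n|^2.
Σ |c_n|^2 = 12π^2 + 16

Expand and integrate term by term over [-π, π]:
  ∫ (6x)^2 dx = 36·(2π^3/3); ∫ 2·6·(-4)·x dx = 0 (odd integrand); ∫ (-4)^2 dx = 16·2π.
So (1/(2π)) ∫_{-π}^{π} (6x - 4)^2 dx = 36π^2/3 + 16 = 12π^2 + 16.
Parseval ⇒ Σ |c_n|^2 = 12π^2 + 16.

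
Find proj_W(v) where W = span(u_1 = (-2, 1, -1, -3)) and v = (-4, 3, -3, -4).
proj_W(v) = (-52/15, 26/15, -26/15, -26/5)

Set up U = [u_1 | ... | u_1] ∈ R^(4×1). The projector onto W = col(U) is P = U (U^T U)^(-1) U^T.
Compute U^T U =
  [15],
and U^T v = (26).
Solve U^T U · c = U^T v for the coefficients: c = (26/15). The projection is proj_W(v) = U c.
Check: (v - proj_W(v)) · u_1 = 0  (should be 0).
Result: proj_W(v) = (-52/15, 26/15, -26/15, -26/5).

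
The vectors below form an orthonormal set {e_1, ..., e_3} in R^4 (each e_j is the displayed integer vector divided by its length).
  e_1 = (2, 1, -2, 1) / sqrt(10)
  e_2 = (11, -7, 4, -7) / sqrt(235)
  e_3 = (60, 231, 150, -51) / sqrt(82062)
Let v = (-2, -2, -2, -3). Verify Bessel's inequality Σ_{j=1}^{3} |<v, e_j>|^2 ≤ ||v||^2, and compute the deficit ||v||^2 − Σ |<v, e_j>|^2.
Σ |<v, e_j>|^2 = 881/97; ||v||^2 = 21; deficit = 1156/97

Write each e_j = u_j / sqrt(<u_j, u_j>) where u_j is the displayed integer vector. Then <v, e_j> = <v, u_j> / sqrt(<u_j, u_j>), so |<v, e_j>|^2 = <v, u_j>^2 / <u_j, u_j>.
Coefficients: <v, e_1> = -5/sqrt(10), <v, e_2> = 5/sqrt(235), <v, e_3> = -729/sqrt(82062).
Square and sum: Σ |<v, e_j>|^2 = 881/97.
Compute ||v||^2 = v·v = 21.
Deficit = 21 − 881/97 = 1156/97 ≥ 0, confirming Bessel's inequality. (The deficit equals ||v − Σ <v,e_j> e_j||^2, the squared distance from v to span{e_j}.)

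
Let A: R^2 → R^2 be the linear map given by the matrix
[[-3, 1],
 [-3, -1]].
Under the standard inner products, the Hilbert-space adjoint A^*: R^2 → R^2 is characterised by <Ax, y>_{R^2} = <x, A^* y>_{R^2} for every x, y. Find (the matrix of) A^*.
A^* = A^T =
[[-3, -3],
 [1, -1]]

For real matrices with standard dot products, the defining identity <Ax, y> = <x, A^* y> gives (Ax)^T y = x^T (A^*) y, i.e. x^T A^T y = x^T (A^*) y. Since this holds for all x, y, we must have A^* = A^T. Therefore
A^* =
[[-3, -3],
 [1, -1]].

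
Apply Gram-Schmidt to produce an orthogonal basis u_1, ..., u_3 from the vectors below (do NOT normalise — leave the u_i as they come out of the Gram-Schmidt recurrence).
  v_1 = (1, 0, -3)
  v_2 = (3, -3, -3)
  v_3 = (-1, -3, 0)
Orthogonal basis:
  u_1 = (1, 0, -3)
  u_2 = (9/5, -3, 3/5)
  u_3 = (-27/14, -9/7, -9/14)

Apply the Gram-Schmidt recurrence
  u_1 = v_1
  u_i = v_i − Σ_{j<i} ((v_i · u_j) / (u_j · u_j)) · u_j.

Step by step this gives:
  u_1 = (1, 0, -3)
  u_2 = (9/5, -3, 3/5)
  u_3 = (-27/14, -9/7, -9/14)

Orthogonality check:
  u_2 · u_1 = 0 (should be 0)
  u_3 · u_1 = 0 (should be 0)
  u_3 · u_2 = 0 (should be 0)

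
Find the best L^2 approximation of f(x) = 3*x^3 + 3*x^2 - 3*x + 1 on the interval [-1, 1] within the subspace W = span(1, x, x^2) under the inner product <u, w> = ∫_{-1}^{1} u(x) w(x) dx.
g(x) = 3*x^2 - 6*x/5 + 1

The best approximation g ∈ W is the orthogonal projection of f onto W. Writing g = a_0 + a_1 x + a_2 x^2, the coefficients solve the normal equations G · a = b where
  G_{ij} = <φ_i, φ_j> and b_i = <f, φ_i>, with φ_0 = 1, φ_1 = x, φ_2 = x^2.
G =
  [2, 0, 2/3]
  [0, 2/3, 0]
  [2/3, 0, 2/5],
b = (4, -4/5, 28/15).
Solving gives a_0 = 1, a_1 = -6/5, a_2 = 3, so
  g(x) = 3*x^2 - 6*x/5 + 1.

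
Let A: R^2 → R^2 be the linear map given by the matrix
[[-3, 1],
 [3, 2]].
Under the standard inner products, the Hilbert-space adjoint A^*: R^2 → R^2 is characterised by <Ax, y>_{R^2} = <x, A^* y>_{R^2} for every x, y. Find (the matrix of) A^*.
A^* = A^T =
[[-3, 3],
 [1, 2]]

For real matrices with standard dot products, the defining identity <Ax, y> = <x, A^* y> gives (Ax)^T y = x^T (A^*) y, i.e. x^T A^T y = x^T (A^*) y. Since this holds for all x, y, we must have A^* = A^T. Therefore
A^* =
[[-3, 3],
 [1, 2]].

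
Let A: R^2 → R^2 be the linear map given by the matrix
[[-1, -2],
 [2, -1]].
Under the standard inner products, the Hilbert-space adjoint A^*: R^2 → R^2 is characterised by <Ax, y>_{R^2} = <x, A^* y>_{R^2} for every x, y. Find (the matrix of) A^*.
A^* = A^T =
[[-1, 2],
 [-2, -1]]

For real matrices with standard dot products, the defining identity <Ax, y> = <x, A^* y> gives (Ax)^T y = x^T (A^*) y, i.e. x^T A^T y = x^T (A^*) y. Since this holds for all x, y, we must have A^* = A^T. Therefore
A^* =
[[-1, 2],
 [-2, -1]].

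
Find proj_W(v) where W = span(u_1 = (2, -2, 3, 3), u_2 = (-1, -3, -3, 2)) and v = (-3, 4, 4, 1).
proj_W(v) = (193/199, 467/199, 537/199, -288/199)

Set up U = [u_1 | ... | u_2] ∈ R^(4×2). The projector onto W = col(U) is P = U (U^T U)^(-1) U^T.
Compute U^T U =
  [26, 1]
  [1, 23],
and U^T v = (1, -19).
Solve U^T U · c = U^T v for the coefficients: c = (14/199, -165/199). The projection is proj_W(v) = U c.
Check: (v - proj_W(v)) · u_1 = 0  (should be 0).
Check: (v - proj_W(v)) · u_2 = 0  (should be 0).
Result: proj_W(v) = (193/199, 467/199, 537/199, -288/199).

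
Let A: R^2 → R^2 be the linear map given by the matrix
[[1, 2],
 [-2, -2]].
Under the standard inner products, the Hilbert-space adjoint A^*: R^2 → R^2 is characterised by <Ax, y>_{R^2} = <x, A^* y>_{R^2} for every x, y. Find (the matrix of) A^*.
A^* = A^T =
[[1, -2],
 [2, -2]]

For real matrices with standard dot products, the defining identity <Ax, y> = <x, A^* y> gives (Ax)^T y = x^T (A^*) y, i.e. x^T A^T y = x^T (A^*) y. Since this holds for all x, y, we must have A^* = A^T. Therefore
A^* =
[[1, -2],
 [2, -2]].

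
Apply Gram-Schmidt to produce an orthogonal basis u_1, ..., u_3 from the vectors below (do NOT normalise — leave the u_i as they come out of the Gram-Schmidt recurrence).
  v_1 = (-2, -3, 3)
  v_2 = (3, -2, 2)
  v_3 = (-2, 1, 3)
Orthogonal basis:
  u_1 = (-2, -3, 3)
  u_2 = (39/11, -13/11, 13/11)
  u_3 = (0, 2, 2)

Apply the Gram-Schmidt recurrence
  u_1 = v_1
  u_i = v_i − Σ_{j<i} ((v_i · u_j) / (u_j · u_j)) · u_j.

Step by step this gives:
  u_1 = (-2, -3, 3)
  u_2 = (39/11, -13/11, 13/11)
  u_3 = (0, 2, 2)

Orthogonality check:
  u_2 · u_1 = 0 (should be 0)
  u_3 · u_1 = 0 (should be 0)
  u_3 · u_2 = 0 (should be 0)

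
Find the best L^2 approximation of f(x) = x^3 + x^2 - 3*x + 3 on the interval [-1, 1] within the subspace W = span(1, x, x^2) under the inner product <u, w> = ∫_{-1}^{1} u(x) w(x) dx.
g(x) = x^2 - 12*x/5 + 3

The best approximation g ∈ W is the orthogonal projection of f onto W. Writing g = a_0 + a_1 x + a_2 x^2, the coefficients solve the normal equations G · a = b where
  G_{ij} = <φ_i, φ_j> and b_i = <f, φ_i>, with φ_0 = 1, φ_1 = x, φ_2 = x^2.
G =
  [2, 0, 2/3]
  [0, 2/3, 0]
  [2/3, 0, 2/5],
b = (20/3, -8/5, 12/5).
Solving gives a_0 = 3, a_1 = -12/5, a_2 = 1, so
  g(x) = x^2 - 12*x/5 + 3.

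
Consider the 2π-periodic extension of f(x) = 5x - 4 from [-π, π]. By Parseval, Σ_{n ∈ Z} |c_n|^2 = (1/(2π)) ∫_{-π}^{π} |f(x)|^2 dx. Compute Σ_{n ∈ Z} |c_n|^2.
Σ |c_n|^2 = 25π^2/3 + 16

Expand and integrate term by term over [-π, π]:
  ∫ (5x)^2 dx = 25·(2π^3/3); ∫ 2·5·(-4)·x dx = 0 (odd integrand); ∫ (-4)^2 dx = 16·2π.
So (1/(2π)) ∫_{-π}^{π} (5x - 4)^2 dx = 25π^2/3 + 16 = 25π^2/3 + 16.
Parseval ⇒ Σ |c_n|^2 = 25π^2/3 + 16.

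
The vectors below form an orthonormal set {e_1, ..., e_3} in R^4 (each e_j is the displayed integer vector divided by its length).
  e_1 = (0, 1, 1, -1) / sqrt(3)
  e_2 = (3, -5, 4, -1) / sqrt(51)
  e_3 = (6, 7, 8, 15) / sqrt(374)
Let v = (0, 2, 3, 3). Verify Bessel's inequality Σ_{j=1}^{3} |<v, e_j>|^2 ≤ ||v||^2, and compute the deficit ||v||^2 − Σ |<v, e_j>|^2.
Σ |<v, e_j>|^2 = 435/22; ||v||^2 = 22; deficit = 49/22

Write each e_j = u_j / sqrt(<u_j, u_j>) where u_j is the displayed integer vector. Then <v, e_j> = <v, u_j> / sqrt(<u_j, u_j>), so |<v, e_j>|^2 = <v, u_j>^2 / <u_j, u_j>.
Coefficients: <v, e_1> = 2/sqrt(3), <v, e_2> = -1/sqrt(51), <v, e_3> = 83/sqrt(374).
Square and sum: Σ |<v, e_j>|^2 = 435/22.
Compute ||v||^2 = v·v = 22.
Deficit = 22 − 435/22 = 49/22 ≥ 0, confirming Bessel's inequality. (The deficit equals ||v − Σ <v,e_j> e_j||^2, the squared distance from v to span{e_j}.)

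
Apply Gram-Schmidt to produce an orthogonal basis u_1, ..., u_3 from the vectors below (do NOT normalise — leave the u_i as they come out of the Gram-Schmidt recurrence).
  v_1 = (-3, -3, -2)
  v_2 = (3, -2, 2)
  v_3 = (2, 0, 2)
Orthogonal basis:
  u_1 = (-3, -3, -2)
  u_2 = (45/22, -65/22, 15/11)
  u_3 = (-4/13, 0, 6/13)

Apply the Gram-Schmidt recurrence
  u_1 = v_1
  u_i = v_i − Σ_{j<i} ((v_i · u_j) / (u_j · u_j)) · u_j.

Step by step this gives:
  u_1 = (-3, -3, -2)
  u_2 = (45/22, -65/22, 15/11)
  u_3 = (-4/13, 0, 6/13)

Orthogonality check:
  u_2 · u_1 = 0 (should be 0)
  u_3 · u_1 = 0 (should be 0)
  u_3 · u_2 = 0 (should be 0)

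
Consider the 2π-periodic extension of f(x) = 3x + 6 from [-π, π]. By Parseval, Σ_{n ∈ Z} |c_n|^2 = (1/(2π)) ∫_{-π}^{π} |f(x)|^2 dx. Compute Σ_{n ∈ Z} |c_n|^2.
Σ |c_n|^2 = 3π^2 + 36

Expand and integrate term by term over [-π, π]:
  ∫ (3x)^2 dx = 9·(2π^3/3); ∫ 2·3·(6)·x dx = 0 (odd integrand); ∫ 6^2 dx = 36·2π.
So (1/(2π)) ∫_{-π}^{π} (3x + 6)^2 dx = 9π^2/3 + 36 = 3π^2 + 36.
Parseval ⇒ Σ |c_n|^2 = 3π^2 + 36.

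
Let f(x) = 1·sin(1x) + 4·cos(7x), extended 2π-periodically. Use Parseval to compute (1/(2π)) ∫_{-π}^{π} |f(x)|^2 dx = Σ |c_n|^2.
Σ |c_n|^2 = 17/2

Expand |f|^2 and use orthogonality of {sin(nx), cos(mx)} on [-π, π]:
  ∫_{-π}^{π} sin(nx)^2 dx = π, ∫ cos(mx)^2 dx = π, and cross terms integrate to 0.
So ∫_{-π}^{π} f(x)^2 dx = 1^2 · π + 4^2 · π = (1 + 16)π.
Divide by 2π: (1 + 16)/2 = 17/2.
By Parseval, this equals Σ |c_n|^2.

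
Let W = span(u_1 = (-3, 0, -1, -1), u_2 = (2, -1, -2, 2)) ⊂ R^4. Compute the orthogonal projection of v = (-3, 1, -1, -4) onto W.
proj_W(v) = (-430/107, 59/107, 14/107, -222/107)

Set up U = [u_1 | ... | u_2] ∈ R^(4×2). The projector onto W = col(U) is P = U (U^T U)^(-1) U^T.
Compute U^T U =
  [11, -6]
  [-6, 13],
and U^T v = (14, -13).
Solve U^T U · c = U^T v for the coefficients: c = (104/107, -59/107). The projection is proj_W(v) = U c.
Check: (v - proj_W(v)) · u_1 = 0  (should be 0).
Check: (v - proj_W(v)) · u_2 = 0  (should be 0).
Result: proj_W(v) = (-430/107, 59/107, 14/107, -222/107).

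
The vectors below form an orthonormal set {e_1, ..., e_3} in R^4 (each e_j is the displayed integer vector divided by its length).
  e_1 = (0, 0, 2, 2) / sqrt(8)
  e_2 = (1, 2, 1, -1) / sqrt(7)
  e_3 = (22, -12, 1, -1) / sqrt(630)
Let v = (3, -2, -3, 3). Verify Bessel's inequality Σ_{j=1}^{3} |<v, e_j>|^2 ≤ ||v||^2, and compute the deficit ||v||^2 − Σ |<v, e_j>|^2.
Σ |<v, e_j>|^2 = 91/5; ||v||^2 = 31; deficit = 64/5

Write each e_j = u_j / sqrt(<u_j, u_j>) where u_j is the displayed integer vector. Then <v, e_j> = <v, u_j> / sqrt(<u_j, u_j>), so |<v, e_j>|^2 = <v, u_j>^2 / <u_j, u_j>.
Coefficients: <v, e_1> = 0/sqrt(8), <v, e_2> = -7/sqrt(7), <v, e_3> = 84/sqrt(630).
Square and sum: Σ |<v, e_j>|^2 = 91/5.
Compute ||v||^2 = v·v = 31.
Deficit = 31 − 91/5 = 64/5 ≥ 0, confirming Bessel's inequality. (The deficit equals ||v − Σ <v,e_j> e_j||^2, the squared distance from v to span{e_j}.)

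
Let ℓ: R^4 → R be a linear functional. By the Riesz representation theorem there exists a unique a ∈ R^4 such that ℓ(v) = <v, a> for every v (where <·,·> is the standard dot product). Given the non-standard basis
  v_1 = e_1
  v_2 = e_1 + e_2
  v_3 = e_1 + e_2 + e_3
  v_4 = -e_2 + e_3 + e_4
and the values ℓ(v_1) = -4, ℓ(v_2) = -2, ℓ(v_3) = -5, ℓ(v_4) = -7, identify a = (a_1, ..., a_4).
a = (-4, 2, -3, -2)

Write a = (a_1, ..., a_4) in the standard basis. For each basis vector v_i, ℓ(v_i) = <v_i, a> is a linear equation in the a_j's. Collect the n equations into a matrix system V a = ℓ, where row i of V is v_i (expressed in the standard basis). Since V is invertible (lower-triangular with 1s on the diagonal, up to permutation), solve by back-substitution:
  V =
[[1, 0, 0, 0],
 [1, 1, 0, 0],
 [1, 1, 1, 0],
 [0, -1, 1, 1]]
  V a = (-4, -2, -5, -7)
Solving gives a = (-4, 2, -3, -2).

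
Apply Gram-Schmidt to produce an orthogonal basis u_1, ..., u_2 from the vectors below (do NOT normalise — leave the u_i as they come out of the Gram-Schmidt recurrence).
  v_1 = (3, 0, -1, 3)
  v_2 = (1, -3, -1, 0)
Orthogonal basis:
  u_1 = (3, 0, -1, 3)
  u_2 = (7/19, -3, -15/19, -12/19)

Apply the Gram-Schmidt recurrence
  u_1 = v_1
  u_i = v_i − Σ_{j<i} ((v_i · u_j) / (u_j · u_j)) · u_j.

Step by step this gives:
  u_1 = (3, 0, -1, 3)
  u_2 = (7/19, -3, -15/19, -12/19)

Orthogonality check:
  u_2 · u_1 = 0 (should be 0)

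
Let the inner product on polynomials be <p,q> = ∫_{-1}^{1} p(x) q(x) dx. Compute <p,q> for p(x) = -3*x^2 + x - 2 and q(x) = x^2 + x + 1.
<p,q> = -118/15

Expand the product: p(x)·q(x) = -3*x^4 - 2*x^3 - 4*x^2 - x - 2.
∫_{-1}^{1} of each monomial x^k gives [2/(k+1) if k even, 0 if k odd]. Integrating term-by-term (or equivalently evaluating the antiderivative F(x) = -3*x^5/5 - x^4/2 - 4*x^3/3 - x^2/2 - 2*x at the endpoints):
  F(1) − F(−1) = -74/15 − (44/15) = -118/15.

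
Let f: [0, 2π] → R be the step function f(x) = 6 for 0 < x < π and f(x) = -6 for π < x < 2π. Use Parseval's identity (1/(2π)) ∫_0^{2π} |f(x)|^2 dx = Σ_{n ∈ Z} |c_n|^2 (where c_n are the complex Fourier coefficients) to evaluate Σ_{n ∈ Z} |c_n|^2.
Σ |c_n|^2 = 36

Parseval equates the L^2 energy of f (normalised by 1/(2π)) with the ℓ^2 sum of its Fourier coefficients: (1/(2π)) ∫_0^{2π} |f|^2 = Σ |c_n|^2.
Compute the left side: (1/(2π)) [∫_0^π 6^2 dx + ∫_π^{2π} (-6)^2 dx] = (1/(2π)) · (36π + 36π) = (36 + 36)/2 = 36.
So Σ_{n ∈ Z} |c_n|^2 = 36.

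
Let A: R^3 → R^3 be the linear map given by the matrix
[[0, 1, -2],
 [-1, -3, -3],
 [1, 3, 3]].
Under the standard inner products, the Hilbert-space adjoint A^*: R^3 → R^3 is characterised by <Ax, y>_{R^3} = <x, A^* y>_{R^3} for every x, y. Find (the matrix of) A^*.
A^* = A^T =
[[0, -1, 1],
 [1, -3, 3],
 [-2, -3, 3]]

For real matrices with standard dot products, the defining identity <Ax, y> = <x, A^* y> gives (Ax)^T y = x^T (A^*) y, i.e. x^T A^T y = x^T (A^*) y. Since this holds for all x, y, we must have A^* = A^T. Therefore
A^* =
[[0, -1, 1],
 [1, -3, 3],
 [-2, -3, 3]].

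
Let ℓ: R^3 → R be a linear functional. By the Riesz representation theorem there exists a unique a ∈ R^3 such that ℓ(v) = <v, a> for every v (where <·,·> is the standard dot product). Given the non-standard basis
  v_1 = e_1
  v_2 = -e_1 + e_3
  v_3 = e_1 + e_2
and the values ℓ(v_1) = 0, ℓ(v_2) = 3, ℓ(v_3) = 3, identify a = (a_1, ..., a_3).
a = (0, 3, 3)

Write a = (a_1, ..., a_3) in the standard basis. For each basis vector v_i, ℓ(v_i) = <v_i, a> is a linear equation in the a_j's. Collect the n equations into a matrix system V a = ℓ, where row i of V is v_i (expressed in the standard basis). Since V is invertible (lower-triangular with 1s on the diagonal, up to permutation), solve by back-substitution:
  V =
[[1, 0, 0],
 [-1, 0, 1],
 [1, 1, 0]]
  V a = (0, 3, 3)
Solving gives a = (0, 3, 3).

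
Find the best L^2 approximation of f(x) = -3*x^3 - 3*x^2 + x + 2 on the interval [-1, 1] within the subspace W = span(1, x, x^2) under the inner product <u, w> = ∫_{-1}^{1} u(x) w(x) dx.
g(x) = -3*x^2 - 4*x/5 + 2

The best approximation g ∈ W is the orthogonal projection of f onto W. Writing g = a_0 + a_1 x + a_2 x^2, the coefficients solve the normal equations G · a = b where
  G_{ij} = <φ_i, φ_j> and b_i = <f, φ_i>, with φ_0 = 1, φ_1 = x, φ_2 = x^2.
G =
  [2, 0, 2/3]
  [0, 2/3, 0]
  [2/3, 0, 2/5],
b = (2, -8/15, 2/15).
Solving gives a_0 = 2, a_1 = -4/5, a_2 = -3, so
  g(x) = -3*x^2 - 4*x/5 + 2.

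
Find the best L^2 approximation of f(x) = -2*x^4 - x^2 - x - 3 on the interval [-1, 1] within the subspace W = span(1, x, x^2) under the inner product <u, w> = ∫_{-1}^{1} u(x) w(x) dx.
g(x) = -19*x^2/7 - x - 99/35

The best approximation g ∈ W is the orthogonal projection of f onto W. Writing g = a_0 + a_1 x + a_2 x^2, the coefficients solve the normal equations G · a = b where
  G_{ij} = <φ_i, φ_j> and b_i = <f, φ_i>, with φ_0 = 1, φ_1 = x, φ_2 = x^2.
G =
  [2, 0, 2/3]
  [0, 2/3, 0]
  [2/3, 0, 2/5],
b = (-112/15, -2/3, -104/35).
Solving gives a_0 = -99/35, a_1 = -1, a_2 = -19/7, so
  g(x) = -19*x^2/7 - x - 99/35.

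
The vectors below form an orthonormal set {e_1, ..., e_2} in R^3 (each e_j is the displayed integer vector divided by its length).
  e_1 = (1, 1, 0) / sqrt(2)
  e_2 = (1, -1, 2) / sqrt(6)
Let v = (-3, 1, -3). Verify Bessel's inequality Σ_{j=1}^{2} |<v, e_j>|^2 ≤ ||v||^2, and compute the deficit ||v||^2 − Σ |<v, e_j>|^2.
Σ |<v, e_j>|^2 = 56/3; ||v||^2 = 19; deficit = 1/3

Write each e_j = u_j / sqrt(<u_j, u_j>) where u_j is the displayed integer vector. Then <v, e_j> = <v, u_j> / sqrt(<u_j, u_j>), so |<v, e_j>|^2 = <v, u_j>^2 / <u_j, u_j>.
Coefficients: <v, e_1> = -2/sqrt(2), <v, e_2> = -10/sqrt(6).
Square and sum: Σ |<v, e_j>|^2 = 56/3.
Compute ||v||^2 = v·v = 19.
Deficit = 19 − 56/3 = 1/3 ≥ 0, confirming Bessel's inequality. (The deficit equals ||v − Σ <v,e_j> e_j||^2, the squared distance from v to span{e_j}.)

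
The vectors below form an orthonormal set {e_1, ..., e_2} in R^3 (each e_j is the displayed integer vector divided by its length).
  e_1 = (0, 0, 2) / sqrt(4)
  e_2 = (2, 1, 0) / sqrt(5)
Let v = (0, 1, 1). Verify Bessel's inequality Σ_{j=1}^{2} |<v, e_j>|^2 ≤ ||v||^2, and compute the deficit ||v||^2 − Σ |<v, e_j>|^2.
Σ |<v, e_j>|^2 = 6/5; ||v||^2 = 2; deficit = 4/5

Write each e_j = u_j / sqrt(<u_j, u_j>) where u_j is the displayed integer vector. Then <v, e_j> = <v, u_j> / sqrt(<u_j, u_j>), so |<v, e_j>|^2 = <v, u_j>^2 / <u_j, u_j>.
Coefficients: <v, e_1> = 2/sqrt(4), <v, e_2> = 1/sqrt(5).
Square and sum: Σ |<v, e_j>|^2 = 6/5.
Compute ||v||^2 = v·v = 2.
Deficit = 2 − 6/5 = 4/5 ≥ 0, confirming Bessel's inequality. (The deficit equals ||v − Σ <v,e_j> e_j||^2, the squared distance from v to span{e_j}.)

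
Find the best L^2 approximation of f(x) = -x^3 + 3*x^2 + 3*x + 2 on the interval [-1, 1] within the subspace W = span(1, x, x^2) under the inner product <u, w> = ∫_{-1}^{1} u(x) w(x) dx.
g(x) = 3*x^2 + 12*x/5 + 2

The best approximation g ∈ W is the orthogonal projection of f onto W. Writing g = a_0 + a_1 x + a_2 x^2, the coefficients solve the normal equations G · a = b where
  G_{ij} = <φ_i, φ_j> and b_i = <f, φ_i>, with φ_0 = 1, φ_1 = x, φ_2 = x^2.
G =
  [2, 0, 2/3]
  [0, 2/3, 0]
  [2/3, 0, 2/5],
b = (6, 8/5, 38/15).
Solving gives a_0 = 2, a_1 = 12/5, a_2 = 3, so
  g(x) = 3*x^2 + 12*x/5 + 2.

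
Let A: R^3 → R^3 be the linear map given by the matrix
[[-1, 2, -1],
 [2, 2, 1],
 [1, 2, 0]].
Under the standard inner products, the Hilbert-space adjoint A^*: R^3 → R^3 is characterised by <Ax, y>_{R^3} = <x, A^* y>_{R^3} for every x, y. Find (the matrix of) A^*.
A^* = A^T =
[[-1, 2, 1],
 [2, 2, 2],
 [-1, 1, 0]]

For real matrices with standard dot products, the defining identity <Ax, y> = <x, A^* y> gives (Ax)^T y = x^T (A^*) y, i.e. x^T A^T y = x^T (A^*) y. Since this holds for all x, y, we must have A^* = A^T. Therefore
A^* =
[[-1, 2, 1],
 [2, 2, 2],
 [-1, 1, 0]].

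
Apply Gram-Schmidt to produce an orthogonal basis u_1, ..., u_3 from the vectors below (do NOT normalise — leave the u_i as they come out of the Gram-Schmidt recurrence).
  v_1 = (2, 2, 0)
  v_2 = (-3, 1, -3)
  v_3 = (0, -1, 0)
Orthogonal basis:
  u_1 = (2, 2, 0)
  u_2 = (-2, 2, -3)
  u_3 = (9/34, -9/34, -6/17)

Apply the Gram-Schmidt recurrence
  u_1 = v_1
  u_i = v_i − Σ_{j<i} ((v_i · u_j) / (u_j · u_j)) · u_j.

Step by step this gives:
  u_1 = (2, 2, 0)
  u_2 = (-2, 2, -3)
  u_3 = (9/34, -9/34, -6/17)

Orthogonality check:
  u_2 · u_1 = 0 (should be 0)
  u_3 · u_1 = 0 (should be 0)
  u_3 · u_2 = 0 (should be 0)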